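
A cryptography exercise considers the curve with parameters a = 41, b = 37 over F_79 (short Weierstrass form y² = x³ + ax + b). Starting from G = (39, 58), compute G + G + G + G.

Repeated addition: build up to 4G.
2G: tangent at (39, 58): λ = (3·39² + 41)/(2·58) ≡ 22/37. 37⁻¹ ≡ 47 (mod 79), so λ ≡ 22·47 ≡ 7.
  x = λ² - 39 - 39 = 49 - 78 ≡ 50; y = λ·(39 - 50) - 58 ≡ 23. → (50, 23)
3G: (50, 23) + (39, 58). λ = (58 - 23)/(39 - 50) ≡ 35/68 mod 79. 68⁻¹ ≡ 43 (mod 79), so λ ≡ 4.
  x = λ² - 50 - 39 = 16 - 89 ≡ 6; y = λ·(50 - 6) - 23 ≡ 74. → (6, 74)
4G: (6, 74) + (39, 58). λ = (58 - 74)/(39 - 6) ≡ 63/33 mod 79. 33⁻¹ ≡ 12 (mod 79), so λ ≡ 45.
  x = λ² - 6 - 39 = 2025 - 45 ≡ 5; y = λ·(6 - 5) - 74 ≡ 50. → (5, 50)

(5, 50)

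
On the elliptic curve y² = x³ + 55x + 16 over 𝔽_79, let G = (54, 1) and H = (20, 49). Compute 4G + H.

First 4G:
Double-and-add on 4 = (100)₂. Start with G = (54, 1) for the leading 1-bit.
double: tangent at (54, 1): λ = (3·54² + 55)/(2·1) ≡ 34/2. 2⁻¹ ≡ 40 (mod 79), so λ ≡ 34·40 ≡ 17.
  x = λ² - 54 - 54 = 289 - 108 ≡ 23; y = λ·(54 - 23) - 1 ≡ 52. → (23, 52)
double: tangent at (23, 52): λ = (3·23² + 55)/(2·52) ≡ 62/25. 25⁻¹ ≡ 19 (mod 79) since 25·19 = 475 ≡ 1, so λ ≡ 62·19 ≡ 72.
  x = λ² - 23 - 23 = 5184 - 46 ≡ 3; y = λ·(23 - 3) - 52 ≡ 45. → (3, 45)
4G = (3, 45).
Finally 4G + H:
(3, 45) + (20, 49). λ = (49 - 45)/(20 - 3) ≡ 4/17 mod 79. 17⁻¹ ≡ 14 (mod 79) since 17·14 = 238 ≡ 1, so λ ≡ 56.
  x = λ² - 3 - 20 = 3136 - 23 ≡ 32; y = λ·(3 - 32) - 45 ≡ 69. → (32, 69)

(32, 69)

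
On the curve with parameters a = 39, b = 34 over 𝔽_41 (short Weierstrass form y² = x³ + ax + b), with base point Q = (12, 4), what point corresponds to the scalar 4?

(16, 30)

Double-and-add on 4 = (100)₂. Start with Q = (12, 4) for the leading 1-bit.
double: tangent at (12, 4): λ = (3·12² + 39)/(2·4) ≡ 20/8. 8⁻¹ ≡ 36 (mod 41) since 8·36 = 288 ≡ 1, so λ ≡ 20·36 ≡ 23.
  x = λ² - 12 - 12 = 529 - 24 ≡ 13; y = λ·(12 - 13) - 4 ≡ 14. → (13, 14)
double: tangent at (13, 14): λ = (3·13² + 39)/(2·14) ≡ 13/28. 28⁻¹ ≡ 22 (mod 41), so λ ≡ 13·22 ≡ 40.
  x = λ² - 13 - 13 = 1600 - 26 ≡ 16; y = λ·(13 - 16) - 14 ≡ 30. → (16, 30)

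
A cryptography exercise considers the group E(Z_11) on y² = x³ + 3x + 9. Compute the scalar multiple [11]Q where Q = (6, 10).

O

Double-and-add on 11 = (1011)₂. Start with Q = (6, 10) for the leading 1-bit.
double: tangent at (6, 10): λ = (3·6² + 3)/(2·10) ≡ 1/9. 9⁻¹ ≡ 5 (mod 11), so λ ≡ 1·5 ≡ 5.
  x = λ² - 6 - 6 = 25 - 12 ≡ 2; y = λ·(6 - 2) - 10 ≡ 10. → (2, 10)
double: tangent at (2, 10): λ = (3·2² + 3)/(2·10) ≡ 4/9. 9⁻¹ ≡ 5 (mod 11) since 9·5 = 45 ≡ 1, so λ ≡ 4·5 ≡ 9.
  x = λ² - 2 - 2 = 81 - 4 ≡ 0; y = λ·(2 - 0) - 10 ≡ 8. → (0, 8)
add Q: (0, 8) + (6, 10). λ = (10 - 8)/(6 - 0) ≡ 2/6 mod 11. 6⁻¹ ≡ 2 (mod 11), so λ ≡ 4.
  x = λ² - 0 - 6 = 16 - 6 ≡ 10; y = λ·(0 - 10) - 8 ≡ 7. → (10, 7)
double: tangent at (10, 7): λ = (3·10² + 3)/(2·7) ≡ 6/3. 3⁻¹ ≡ 4 (mod 11), so λ ≡ 6·4 ≡ 2.
  x = λ² - 10 - 10 = 4 - 20 ≡ 6; y = λ·(10 - 6) - 7 ≡ 1. → (6, 1)
add Q: (6, 1) + (6, 10): same x and y₁ ≡ -y₂, so the sum is ∞.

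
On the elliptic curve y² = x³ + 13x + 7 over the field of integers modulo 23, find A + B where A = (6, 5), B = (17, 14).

(2, 15)

(6, 5) + (17, 14). λ = (14 - 5)/(17 - 6) ≡ 9/11 mod 23. 11⁻¹ ≡ 21 (mod 23) since 11·21 = 231 ≡ 1, so λ ≡ 5.
  x = λ² - 6 - 17 = 25 - 23 ≡ 2; y = λ·(6 - 2) - 5 ≡ 15. → (2, 15)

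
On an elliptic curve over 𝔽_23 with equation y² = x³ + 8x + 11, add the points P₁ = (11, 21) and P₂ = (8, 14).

(11, 21) + (8, 14). λ = (14 - 21)/(8 - 11) ≡ 16/20 mod 23. 20⁻¹ ≡ 15 (mod 23), so λ ≡ 10.
  x = λ² - 11 - 8 = 100 - 19 ≡ 12; y = λ·(11 - 12) - 21 ≡ 15. → (12, 15)

(12, 15)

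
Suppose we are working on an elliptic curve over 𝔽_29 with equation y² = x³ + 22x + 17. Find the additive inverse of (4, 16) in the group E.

-(4, 16) = (4, -16 mod 29) = (4, 13).

(4, 13)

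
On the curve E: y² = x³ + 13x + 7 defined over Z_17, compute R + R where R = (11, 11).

tangent at (11, 11): λ = (3·11² + 13)/(2·11) ≡ 2/5. 5⁻¹ ≡ 7 (mod 17), so λ ≡ 2·7 ≡ 14.
  x = λ² - 11 - 11 = 196 - 22 ≡ 4; y = λ·(11 - 4) - 11 ≡ 2. → (4, 2)

(4, 2)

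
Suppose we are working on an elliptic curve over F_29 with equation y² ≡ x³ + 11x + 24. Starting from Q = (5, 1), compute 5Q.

(7, 26)

Repeated addition: build up to 5Q.
2Q: tangent at (5, 1): λ = (3·5² + 11)/(2·1) ≡ 28/2. 2⁻¹ ≡ 15 (mod 29) since 2·15 = 30 ≡ 1, so λ ≡ 28·15 ≡ 14.
  x = λ² - 5 - 5 = 196 - 10 ≡ 12; y = λ·(5 - 12) - 1 ≡ 17. → (12, 17)
3Q: (12, 17) + (5, 1). λ = (1 - 17)/(5 - 12) ≡ 13/22 mod 29. 22⁻¹ ≡ 4 (mod 29) since 22·4 = 88 ≡ 1, so λ ≡ 23.
  x = λ² - 12 - 5 = 529 - 17 ≡ 19; y = λ·(12 - 19) - 17 ≡ 25. → (19, 25)
4Q: (19, 25) + (5, 1). λ = (1 - 25)/(5 - 19) ≡ 5/15 mod 29. 15⁻¹ ≡ 2 (mod 29), so λ ≡ 10.
  x = λ² - 19 - 5 = 100 - 24 ≡ 18; y = λ·(19 - 18) - 25 ≡ 14. → (18, 14)
5Q: (18, 14) + (5, 1). λ = (1 - 14)/(5 - 18) ≡ 16/16 mod 29. 16⁻¹ ≡ 20 (mod 29), so λ ≡ 1.
  x = λ² - 18 - 5 = 1 - 23 ≡ 7; y = λ·(18 - 7) - 14 ≡ 26. → (7, 26)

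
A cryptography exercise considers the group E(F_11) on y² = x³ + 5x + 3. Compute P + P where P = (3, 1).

(8, 7)

tangent at (3, 1): λ = (3·3² + 5)/(2·1) ≡ 10/2. 2⁻¹ ≡ 6 (mod 11), so λ ≡ 10·6 ≡ 5.
  x = λ² - 3 - 3 = 25 - 6 ≡ 8; y = λ·(3 - 8) - 1 ≡ 7. → (8, 7)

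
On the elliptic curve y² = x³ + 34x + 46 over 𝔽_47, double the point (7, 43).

(11, 24)

tangent at (7, 43): λ = (3·7² + 34)/(2·43) ≡ 40/39. 39⁻¹ ≡ 41 (mod 47), so λ ≡ 40·41 ≡ 42.
  x = λ² - 7 - 7 = 1764 - 14 ≡ 11; y = λ·(7 - 11) - 43 ≡ 24. → (11, 24)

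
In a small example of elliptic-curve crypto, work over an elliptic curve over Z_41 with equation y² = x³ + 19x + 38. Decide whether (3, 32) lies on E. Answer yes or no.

y² = 32² ≡ 40; x³ + 19x + 38 = 122 ≡ 40 (mod 41). 40 = 40.

yes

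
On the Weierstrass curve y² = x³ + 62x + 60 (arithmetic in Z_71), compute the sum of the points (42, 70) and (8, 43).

(42, 70) + (8, 43). λ = (43 - 70)/(8 - 42) ≡ 44/37 mod 71. 37⁻¹ ≡ 48 (mod 71), so λ ≡ 53.
  x = λ² - 42 - 8 = 2809 - 50 ≡ 61; y = λ·(42 - 61) - 70 ≡ 59. → (61, 59)

(61, 59)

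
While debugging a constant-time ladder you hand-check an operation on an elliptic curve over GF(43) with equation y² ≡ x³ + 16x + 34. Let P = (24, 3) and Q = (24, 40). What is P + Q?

The two points share x = 24 and their y-coordinates satisfy 3 + 40 ≡ 0 (mod 43), so they are inverses. Their sum is ∞.

O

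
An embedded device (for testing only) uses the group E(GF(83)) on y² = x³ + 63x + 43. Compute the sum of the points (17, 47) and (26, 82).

(50, 46)

(17, 47) + (26, 82). λ = (82 - 47)/(26 - 17) ≡ 35/9 mod 83. 9⁻¹ ≡ 37 (mod 83) since 9·37 = 333 ≡ 1, so λ ≡ 50.
  x = λ² - 17 - 26 = 2500 - 43 ≡ 50; y = λ·(17 - 50) - 47 ≡ 46. → (50, 46)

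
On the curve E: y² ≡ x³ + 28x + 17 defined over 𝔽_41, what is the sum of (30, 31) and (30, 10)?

O

The two points share x = 30 and their y-coordinates satisfy 31 + 10 ≡ 0 (mod 41), so they are inverses. Their sum is 𝒪.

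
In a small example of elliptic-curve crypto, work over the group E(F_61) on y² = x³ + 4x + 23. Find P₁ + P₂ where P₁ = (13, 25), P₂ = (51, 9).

(13, 25) + (51, 9). λ = (9 - 25)/(51 - 13) ≡ 45/38 mod 61. 38⁻¹ ≡ 53 (mod 61), so λ ≡ 6.
  x = λ² - 13 - 51 = 36 - 64 ≡ 33; y = λ·(13 - 33) - 25 ≡ 38. → (33, 38)

(33, 38)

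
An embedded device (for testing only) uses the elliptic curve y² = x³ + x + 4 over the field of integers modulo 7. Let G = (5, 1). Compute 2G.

tangent at (5, 1): λ = (3·5² + 1)/(2·1) ≡ 6/2. 2⁻¹ ≡ 4 (mod 7), so λ ≡ 6·4 ≡ 3.
  x = λ² - 5 - 5 = 9 - 10 ≡ 6; y = λ·(5 - 6) - 1 ≡ 3. → (6, 3)

(6, 3)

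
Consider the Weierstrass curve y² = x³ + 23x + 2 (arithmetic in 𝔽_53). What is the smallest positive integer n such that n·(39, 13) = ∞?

2P: tangent at (39, 13): λ = (3·39² + 23)/(2·13) ≡ 28/26. 26⁻¹ ≡ 51 (mod 53), so λ ≡ 28·51 ≡ 50.
  x = λ² - 39 - 39 = 2500 - 78 ≡ 37; y = λ·(39 - 37) - 13 ≡ 34. → (37, 34)
3P: (37, 34) + (39, 13). λ = (13 - 34)/(39 - 37) ≡ 32/2 mod 53. 2⁻¹ ≡ 27 (mod 53) since 2·27 = 54 ≡ 1, so λ ≡ 16.
  x = λ² - 37 - 39 = 256 - 76 ≡ 21; y = λ·(37 - 21) - 34 ≡ 10. → (21, 10)
4P: (21, 10) + (39, 13). λ = (13 - 10)/(39 - 21) ≡ 3/18 mod 53. 18⁻¹ ≡ 3 (mod 53) since 18·3 = 54 ≡ 1, so λ ≡ 9.
  x = λ² - 21 - 39 = 81 - 60 ≡ 21; y = λ·(21 - 21) - 10 ≡ 43. → (21, 43)
5P: (21, 43) + (39, 13). λ = (13 - 43)/(39 - 21) ≡ 23/18 mod 53. 18⁻¹ ≡ 3 (mod 53), so λ ≡ 16.
  x = λ² - 21 - 39 = 256 - 60 ≡ 37; y = λ·(21 - 37) - 43 ≡ 19. → (37, 19)
6P: (37, 19) + (39, 13). λ = (13 - 19)/(39 - 37) ≡ 47/2 mod 53. 2⁻¹ ≡ 27 (mod 53) since 2·27 = 54 ≡ 1, so λ ≡ 50.
  x = λ² - 37 - 39 = 2500 - 76 ≡ 39; y = λ·(37 - 39) - 19 ≡ 40. → (39, 40)
7P: (39, 40) + (39, 13): same x and y₁ ≡ -y₂, so the sum is ∞.
7P = ∞, so the order is 7.

7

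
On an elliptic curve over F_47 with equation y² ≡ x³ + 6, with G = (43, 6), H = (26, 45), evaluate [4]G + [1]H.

First 4G:
Double-and-add on 4 = (100)₂. Start with G = (43, 6) for the leading 1-bit.
double: tangent at (43, 6): λ = (3·43² + 0)/(2·6) ≡ 1/12. 12⁻¹ ≡ 4 (mod 47), so λ ≡ 1·4 ≡ 4.
  x = λ² - 43 - 43 = 16 - 86 ≡ 24; y = λ·(43 - 24) - 6 ≡ 23. → (24, 23)
double: tangent at (24, 23): λ = (3·24² + 0)/(2·23) ≡ 36/46. 46⁻¹ ≡ 46 (mod 47), so λ ≡ 36·46 ≡ 11.
  x = λ² - 24 - 24 = 121 - 48 ≡ 26; y = λ·(24 - 26) - 23 ≡ 2. → (26, 2)
4G = (26, 2).
Finally 4G + H:
(26, 2) + (26, 45): same x and y₁ ≡ -y₂, so the sum is O.

O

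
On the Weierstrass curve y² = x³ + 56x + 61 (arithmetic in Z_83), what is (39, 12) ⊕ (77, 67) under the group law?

(31, 52)

(39, 12) + (77, 67). λ = (67 - 12)/(77 - 39) ≡ 55/38 mod 83. 38⁻¹ ≡ 59 (mod 83), so λ ≡ 8.
  x = λ² - 39 - 77 = 64 - 116 ≡ 31; y = λ·(39 - 31) - 12 ≡ 52. → (31, 52)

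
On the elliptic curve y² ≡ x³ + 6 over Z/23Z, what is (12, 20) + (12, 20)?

(8, 14)

tangent at (12, 20): λ = (3·12² + 0)/(2·20) ≡ 18/17. 17⁻¹ ≡ 19 (mod 23) since 17·19 = 323 ≡ 1, so λ ≡ 18·19 ≡ 20.
  x = λ² - 12 - 12 = 400 - 24 ≡ 8; y = λ·(12 - 8) - 20 ≡ 14. → (8, 14)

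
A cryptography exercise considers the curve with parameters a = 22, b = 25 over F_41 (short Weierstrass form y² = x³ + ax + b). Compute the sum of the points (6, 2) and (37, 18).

(6, 2) + (37, 18). λ = (18 - 2)/(37 - 6) ≡ 16/31 mod 41. 31⁻¹ ≡ 4 (mod 41) since 31·4 = 124 ≡ 1, so λ ≡ 23.
  x = λ² - 6 - 37 = 529 - 43 ≡ 35; y = λ·(6 - 35) - 2 ≡ 28. → (35, 28)

(35, 28)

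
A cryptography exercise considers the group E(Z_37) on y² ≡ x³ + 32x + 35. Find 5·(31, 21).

Write P = (31, 21).
Double-and-add on 5 = (101)₂. Start with P = (31, 21) for the leading 1-bit.
double: tangent at (31, 21): λ = (3·31² + 32)/(2·21) ≡ 29/5. 5⁻¹ ≡ 15 (mod 37), so λ ≡ 29·15 ≡ 28.
  x = λ² - 31 - 31 = 784 - 62 ≡ 19; y = λ·(31 - 19) - 21 ≡ 19. → (19, 19)
double: tangent at (19, 19): λ = (3·19² + 32)/(2·19) ≡ 5/1. 1⁻¹ ≡ 1 (mod 37), so λ ≡ 5·1 ≡ 5.
  x = λ² - 19 - 19 = 25 - 38 ≡ 24; y = λ·(19 - 24) - 19 ≡ 30. → (24, 30)
add P: (24, 30) + (31, 21). λ = (21 - 30)/(31 - 24) ≡ 28/7 mod 37. 7⁻¹ ≡ 16 (mod 37) since 7·16 = 112 ≡ 1, so λ ≡ 4.
  x = λ² - 24 - 31 = 16 - 55 ≡ 35; y = λ·(24 - 35) - 30 ≡ 0. → (35, 0)

(35, 0)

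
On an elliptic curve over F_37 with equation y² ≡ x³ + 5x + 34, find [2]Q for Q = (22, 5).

(29, 0)

tangent at (22, 5): λ = (3·22² + 5)/(2·5) ≡ 14/10. 10⁻¹ ≡ 26 (mod 37), so λ ≡ 14·26 ≡ 31.
  x = λ² - 22 - 22 = 961 - 44 ≡ 29; y = λ·(22 - 29) - 5 ≡ 0. → (29, 0)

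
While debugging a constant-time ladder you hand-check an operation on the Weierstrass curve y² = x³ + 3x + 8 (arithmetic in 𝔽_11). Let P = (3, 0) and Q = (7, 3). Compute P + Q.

(3, 0) + (7, 3). λ = (3 - 0)/(7 - 3) ≡ 3/4 mod 11. 4⁻¹ ≡ 3 (mod 11), so λ ≡ 9.
  x = λ² - 3 - 7 = 81 - 10 ≡ 5; y = λ·(3 - 5) - 0 ≡ 4. → (5, 4)

(5, 4)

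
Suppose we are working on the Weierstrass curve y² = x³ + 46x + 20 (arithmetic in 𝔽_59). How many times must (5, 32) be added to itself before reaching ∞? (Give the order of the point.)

8

2P: tangent at (5, 32): λ = (3·5² + 46)/(2·32) ≡ 3/5. 5⁻¹ ≡ 12 (mod 59) since 5·12 = 60 ≡ 1, so λ ≡ 3·12 ≡ 36.
  x = λ² - 5 - 5 = 1296 - 10 ≡ 47; y = λ·(5 - 47) - 32 ≡ 49. → (47, 49)
3P: (47, 49) + (5, 32). λ = (32 - 49)/(5 - 47) ≡ 42/17 mod 59. 17⁻¹ ≡ 7 (mod 59), so λ ≡ 58.
  x = λ² - 47 - 5 = 3364 - 52 ≡ 8; y = λ·(47 - 8) - 49 ≡ 30. → (8, 30)
4P: (8, 30) + (5, 32). λ = (32 - 30)/(5 - 8) ≡ 2/56 mod 59. 56⁻¹ ≡ 39 (mod 59) since 56·39 = 2184 ≡ 1, so λ ≡ 19.
  x = λ² - 8 - 5 = 361 - 13 ≡ 53; y = λ·(8 - 53) - 30 ≡ 0. → (53, 0)
5P: (53, 0) + (5, 32). λ = (32 - 0)/(5 - 53) ≡ 32/11 mod 59. 11⁻¹ ≡ 43 (mod 59), so λ ≡ 19.
  x = λ² - 53 - 5 = 361 - 58 ≡ 8; y = λ·(53 - 8) - 0 ≡ 29. → (8, 29)
6P: (8, 29) + (5, 32). λ = (32 - 29)/(5 - 8) ≡ 3/56 mod 59. 56⁻¹ ≡ 39 (mod 59), so λ ≡ 58.
  x = λ² - 8 - 5 = 3364 - 13 ≡ 47; y = λ·(8 - 47) - 29 ≡ 10. → (47, 10)
7P: (47, 10) + (5, 32). λ = (32 - 10)/(5 - 47) ≡ 22/17 mod 59. 17⁻¹ ≡ 7 (mod 59) since 17·7 = 119 ≡ 1, so λ ≡ 36.
  x = λ² - 47 - 5 = 1296 - 52 ≡ 5; y = λ·(47 - 5) - 10 ≡ 27. → (5, 27)
8P: (5, 27) + (5, 32): same x and y₁ ≡ -y₂, so the sum is ∞.
8P = ∞, so the order is 8.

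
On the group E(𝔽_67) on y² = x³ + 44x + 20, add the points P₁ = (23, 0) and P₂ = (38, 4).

(29, 52)

(23, 0) + (38, 4). λ = (4 - 0)/(38 - 23) ≡ 4/15 mod 67. 15⁻¹ ≡ 9 (mod 67), so λ ≡ 36.
  x = λ² - 23 - 38 = 1296 - 61 ≡ 29; y = λ·(23 - 29) - 0 ≡ 52. → (29, 52)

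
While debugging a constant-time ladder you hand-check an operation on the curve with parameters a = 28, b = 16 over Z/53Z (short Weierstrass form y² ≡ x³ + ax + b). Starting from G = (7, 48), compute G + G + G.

(32, 5)

Repeated addition: build up to 3G.
2G: tangent at (7, 48): λ = (3·7² + 28)/(2·48) ≡ 16/43. 43⁻¹ ≡ 37 (mod 53) since 43·37 = 1591 ≡ 1, so λ ≡ 16·37 ≡ 9.
  x = λ² - 7 - 7 = 81 - 14 ≡ 14; y = λ·(7 - 14) - 48 ≡ 48. → (14, 48)
3G: (14, 48) + (7, 48). λ = (48 - 48)/(7 - 14) ≡ 0/46 mod 53. 46⁻¹ ≡ 15 (mod 53), so λ ≡ 0.
  x = λ² - 14 - 7 = 0 - 21 ≡ 32; y = λ·(14 - 32) - 48 ≡ 5. → (32, 5)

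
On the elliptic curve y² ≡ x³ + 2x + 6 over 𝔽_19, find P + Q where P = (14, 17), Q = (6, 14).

(14, 17) + (6, 14). λ = (14 - 17)/(6 - 14) ≡ 16/11 mod 19. 11⁻¹ ≡ 7 (mod 19) since 11·7 = 77 ≡ 1, so λ ≡ 17.
  x = λ² - 14 - 6 = 289 - 20 ≡ 3; y = λ·(14 - 3) - 17 ≡ 18. → (3, 18)

(3, 18)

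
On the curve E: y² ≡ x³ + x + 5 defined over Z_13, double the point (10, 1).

tangent at (10, 1): λ = (3·10² + 1)/(2·1) ≡ 2/2. 2⁻¹ ≡ 7 (mod 13), so λ ≡ 2·7 ≡ 1.
  x = λ² - 10 - 10 = 1 - 20 ≡ 7; y = λ·(10 - 7) - 1 ≡ 2. → (7, 2)

(7, 2)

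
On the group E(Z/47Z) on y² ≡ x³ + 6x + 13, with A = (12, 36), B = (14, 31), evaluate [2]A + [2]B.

First 2A:
Repeated addition: build up to 2A.
2A: tangent at (12, 36): λ = (3·12² + 6)/(2·36) ≡ 15/25. 25⁻¹ ≡ 32 (mod 47) since 25·32 = 800 ≡ 1, so λ ≡ 15·32 ≡ 10.
  x = λ² - 12 - 12 = 100 - 24 ≡ 29; y = λ·(12 - 29) - 36 ≡ 29. → (29, 29)
2A = (29, 29).
Next 2B:
Repeated addition: build up to 2B.
2B: tangent at (14, 31): λ = (3·14² + 6)/(2·31) ≡ 30/15. 15⁻¹ ≡ 22 (mod 47) since 15·22 = 330 ≡ 1, so λ ≡ 30·22 ≡ 2.
  x = λ² - 14 - 14 = 4 - 28 ≡ 23; y = λ·(14 - 23) - 31 ≡ 45. → (23, 45)
2B = (23, 45).
Finally 2A + 2B:
(29, 29) + (23, 45). λ = (45 - 29)/(23 - 29) ≡ 16/41 mod 47. 41⁻¹ ≡ 39 (mod 47), so λ ≡ 13.
  x = λ² - 29 - 23 = 169 - 52 ≡ 23; y = λ·(29 - 23) - 29 ≡ 2. → (23, 2)

(23, 2)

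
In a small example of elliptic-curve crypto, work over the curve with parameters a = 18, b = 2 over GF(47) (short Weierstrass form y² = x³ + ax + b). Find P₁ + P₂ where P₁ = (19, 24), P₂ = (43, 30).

(35, 19)

(19, 24) + (43, 30). λ = (30 - 24)/(43 - 19) ≡ 6/24 mod 47. 24⁻¹ ≡ 2 (mod 47), so λ ≡ 12.
  x = λ² - 19 - 43 = 144 - 62 ≡ 35; y = λ·(19 - 35) - 24 ≡ 19. → (35, 19)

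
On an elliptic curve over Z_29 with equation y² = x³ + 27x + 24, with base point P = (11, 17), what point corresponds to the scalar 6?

(28, 24)

Double-and-add on 6 = (110)₂. Start with P = (11, 17) for the leading 1-bit.
double: tangent at (11, 17): λ = (3·11² + 27)/(2·17) ≡ 13/5. 5⁻¹ ≡ 6 (mod 29), so λ ≡ 13·6 ≡ 20.
  x = λ² - 11 - 11 = 400 - 22 ≡ 1; y = λ·(11 - 1) - 17 ≡ 9. → (1, 9)
add P: (1, 9) + (11, 17). λ = (17 - 9)/(11 - 1) ≡ 8/10 mod 29. 10⁻¹ ≡ 3 (mod 29), so λ ≡ 24.
  x = λ² - 1 - 11 = 576 - 12 ≡ 13; y = λ·(1 - 13) - 9 ≡ 22. → (13, 22)
double: tangent at (13, 22): λ = (3·13² + 27)/(2·22) ≡ 12/15. 15⁻¹ ≡ 2 (mod 29) since 15·2 = 30 ≡ 1, so λ ≡ 12·2 ≡ 24.
  x = λ² - 13 - 13 = 576 - 26 ≡ 28; y = λ·(13 - 28) - 22 ≡ 24. → (28, 24)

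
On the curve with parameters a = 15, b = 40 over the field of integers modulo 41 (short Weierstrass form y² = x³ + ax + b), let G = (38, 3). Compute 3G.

Repeated addition: build up to 3G.
2G: tangent at (38, 3): λ = (3·38² + 15)/(2·3) ≡ 1/6. 6⁻¹ ≡ 7 (mod 41) since 6·7 = 42 ≡ 1, so λ ≡ 1·7 ≡ 7.
  x = λ² - 38 - 38 = 49 - 76 ≡ 14; y = λ·(38 - 14) - 3 ≡ 1. → (14, 1)
3G: (14, 1) + (38, 3). λ = (3 - 1)/(38 - 14) ≡ 2/24 mod 41. 24⁻¹ ≡ 12 (mod 41) since 24·12 = 288 ≡ 1, so λ ≡ 24.
  x = λ² - 14 - 38 = 576 - 52 ≡ 32; y = λ·(14 - 32) - 1 ≡ 18. → (32, 18)

(32, 18)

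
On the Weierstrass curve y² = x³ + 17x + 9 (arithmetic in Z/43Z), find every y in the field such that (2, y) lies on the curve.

x³ + 17x + 9 = 51 ≡ 8 (mod 43).
8 is a non-residue mod 43; no y exists.

none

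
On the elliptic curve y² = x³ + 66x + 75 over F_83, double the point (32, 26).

tangent at (32, 26): λ = (3·32² + 66)/(2·26) ≡ 67/52. 52⁻¹ ≡ 8 (mod 83), so λ ≡ 67·8 ≡ 38.
  x = λ² - 32 - 32 = 1444 - 64 ≡ 52; y = λ·(32 - 52) - 26 ≡ 44. → (52, 44)

(52, 44)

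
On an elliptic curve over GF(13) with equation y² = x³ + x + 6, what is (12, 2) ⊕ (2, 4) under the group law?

(11, 3)

(12, 2) + (2, 4). λ = (4 - 2)/(2 - 12) ≡ 2/3 mod 13. 3⁻¹ ≡ 9 (mod 13) since 3·9 = 27 ≡ 1, so λ ≡ 5.
  x = λ² - 12 - 2 = 25 - 14 ≡ 11; y = λ·(12 - 11) - 2 ≡ 3. → (11, 3)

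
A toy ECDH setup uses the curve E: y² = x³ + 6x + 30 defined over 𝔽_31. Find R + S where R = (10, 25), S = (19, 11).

(10, 25) + (19, 11). λ = (11 - 25)/(19 - 10) ≡ 17/9 mod 31. 9⁻¹ ≡ 7 (mod 31), so λ ≡ 26.
  x = λ² - 10 - 19 = 676 - 29 ≡ 27; y = λ·(10 - 27) - 25 ≡ 29. → (27, 29)

(27, 29)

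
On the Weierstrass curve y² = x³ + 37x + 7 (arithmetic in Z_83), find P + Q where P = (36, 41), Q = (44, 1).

(28, 2)

(36, 41) + (44, 1). λ = (1 - 41)/(44 - 36) ≡ 43/8 mod 83. 8⁻¹ ≡ 52 (mod 83), so λ ≡ 78.
  x = λ² - 36 - 44 = 6084 - 80 ≡ 28; y = λ·(36 - 28) - 41 ≡ 2. → (28, 2)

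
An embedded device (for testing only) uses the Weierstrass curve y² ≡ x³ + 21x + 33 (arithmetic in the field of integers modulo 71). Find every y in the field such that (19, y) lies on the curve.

x³ + 21x + 33 = 7291 ≡ 49 (mod 71).
Square roots of 49 mod 71: 7 and 64 (since 7² = 49 ≡ 49).

7, 64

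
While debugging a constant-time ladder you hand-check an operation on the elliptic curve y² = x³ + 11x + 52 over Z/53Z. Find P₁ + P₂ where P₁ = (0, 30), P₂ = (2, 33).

(40, 16)

(0, 30) + (2, 33). λ = (33 - 30)/(2 - 0) ≡ 3/2 mod 53. 2⁻¹ ≡ 27 (mod 53) since 2·27 = 54 ≡ 1, so λ ≡ 28.
  x = λ² - 0 - 2 = 784 - 2 ≡ 40; y = λ·(0 - 40) - 30 ≡ 16. → (40, 16)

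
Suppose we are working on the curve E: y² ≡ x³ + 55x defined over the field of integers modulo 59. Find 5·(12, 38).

Write Q = (12, 38).
Repeated addition: build up to 5Q.
2Q: tangent at (12, 38): λ = (3·12² + 55)/(2·38) ≡ 15/17. 17⁻¹ ≡ 7 (mod 59), so λ ≡ 15·7 ≡ 46.
  x = λ² - 12 - 12 = 2116 - 24 ≡ 27; y = λ·(12 - 27) - 38 ≡ 39. → (27, 39)
3Q: (27, 39) + (12, 38). λ = (38 - 39)/(12 - 27) ≡ 58/44 mod 59. 44⁻¹ ≡ 55 (mod 59), so λ ≡ 4.
  x = λ² - 27 - 12 = 16 - 39 ≡ 36; y = λ·(27 - 36) - 39 ≡ 43. → (36, 43)
4Q: (36, 43) + (12, 38). λ = (38 - 43)/(12 - 36) ≡ 54/35 mod 59. 35⁻¹ ≡ 27 (mod 59), so λ ≡ 42.
  x = λ² - 36 - 12 = 1764 - 48 ≡ 5; y = λ·(36 - 5) - 43 ≡ 20. → (5, 20)
5Q: (5, 20) + (12, 38). λ = (38 - 20)/(12 - 5) ≡ 18/7 mod 59. 7⁻¹ ≡ 17 (mod 59) since 7·17 = 119 ≡ 1, so λ ≡ 11.
  x = λ² - 5 - 12 = 121 - 17 ≡ 45; y = λ·(5 - 45) - 20 ≡ 12. → (45, 12)

(45, 12)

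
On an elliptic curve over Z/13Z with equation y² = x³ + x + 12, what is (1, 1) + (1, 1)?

(2, 10)

tangent at (1, 1): λ = (3·1² + 1)/(2·1) ≡ 4/2. 2⁻¹ ≡ 7 (mod 13) since 2·7 = 14 ≡ 1, so λ ≡ 4·7 ≡ 2.
  x = λ² - 1 - 1 = 4 - 2 ≡ 2; y = λ·(1 - 2) - 1 ≡ 10. → (2, 10)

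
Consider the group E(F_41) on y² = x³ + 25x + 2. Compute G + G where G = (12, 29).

(35, 28)

tangent at (12, 29): λ = (3·12² + 25)/(2·29) ≡ 6/17. 17⁻¹ ≡ 29 (mod 41) since 17·29 = 493 ≡ 1, so λ ≡ 6·29 ≡ 10.
  x = λ² - 12 - 12 = 100 - 24 ≡ 35; y = λ·(12 - 35) - 29 ≡ 28. → (35, 28)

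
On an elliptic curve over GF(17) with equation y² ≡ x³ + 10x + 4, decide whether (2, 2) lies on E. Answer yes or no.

no

y² = 2² ≡ 4; x³ + 10x + 4 = 32 ≡ 15 (mod 17). 4 ≠ 15.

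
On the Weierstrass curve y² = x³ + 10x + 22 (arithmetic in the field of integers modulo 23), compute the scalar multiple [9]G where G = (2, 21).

O

Repeated addition: build up to 9G.
2G: tangent at (2, 21): λ = (3·2² + 10)/(2·21) ≡ 22/19. 19⁻¹ ≡ 17 (mod 23) since 19·17 = 323 ≡ 1, so λ ≡ 22·17 ≡ 6.
  x = λ² - 2 - 2 = 36 - 4 ≡ 9; y = λ·(2 - 9) - 21 ≡ 6. → (9, 6)
3G: (9, 6) + (2, 21). λ = (21 - 6)/(2 - 9) ≡ 15/16 mod 23. 16⁻¹ ≡ 13 (mod 23), so λ ≡ 11.
  x = λ² - 9 - 2 = 121 - 11 ≡ 18; y = λ·(9 - 18) - 6 ≡ 10. → (18, 10)
4G: (18, 10) + (2, 21). λ = (21 - 10)/(2 - 18) ≡ 11/7 mod 23. 7⁻¹ ≡ 10 (mod 23), so λ ≡ 18.
  x = λ² - 18 - 2 = 324 - 20 ≡ 5; y = λ·(18 - 5) - 10 ≡ 17. → (5, 17)
5G: (5, 17) + (2, 21). λ = (21 - 17)/(2 - 5) ≡ 4/20 mod 23. 20⁻¹ ≡ 15 (mod 23) since 20·15 = 300 ≡ 1, so λ ≡ 14.
  x = λ² - 5 - 2 = 196 - 7 ≡ 5; y = λ·(5 - 5) - 17 ≡ 6. → (5, 6)
6G: (5, 6) + (2, 21). λ = (21 - 6)/(2 - 5) ≡ 15/20 mod 23. 20⁻¹ ≡ 15 (mod 23), so λ ≡ 18.
  x = λ² - 5 - 2 = 324 - 7 ≡ 18; y = λ·(5 - 18) - 6 ≡ 13. → (18, 13)
7G: (18, 13) + (2, 21). λ = (21 - 13)/(2 - 18) ≡ 8/7 mod 23. 7⁻¹ ≡ 10 (mod 23), so λ ≡ 11.
  x = λ² - 18 - 2 = 121 - 20 ≡ 9; y = λ·(18 - 9) - 13 ≡ 17. → (9, 17)
8G: (9, 17) + (2, 21). λ = (21 - 17)/(2 - 9) ≡ 4/16 mod 23. 16⁻¹ ≡ 13 (mod 23), so λ ≡ 6.
  x = λ² - 9 - 2 = 36 - 11 ≡ 2; y = λ·(9 - 2) - 17 ≡ 2. → (2, 2)
9G: (2, 2) + (2, 21): same x and y₁ ≡ -y₂, so the sum is O.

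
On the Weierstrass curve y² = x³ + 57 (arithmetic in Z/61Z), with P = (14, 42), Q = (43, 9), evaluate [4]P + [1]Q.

(1, 27)

First 4P:
Double-and-add on 4 = (100)₂. Start with P = (14, 42) for the leading 1-bit.
double: tangent at (14, 42): λ = (3·14² + 0)/(2·42) ≡ 39/23. 23⁻¹ ≡ 8 (mod 61) since 23·8 = 184 ≡ 1, so λ ≡ 39·8 ≡ 7.
  x = λ² - 14 - 14 = 49 - 28 ≡ 21; y = λ·(14 - 21) - 42 ≡ 31. → (21, 31)
double: tangent at (21, 31): λ = (3·21² + 0)/(2·31) ≡ 42/1. 1⁻¹ ≡ 1 (mod 61) since 1·1 = 1 ≡ 1, so λ ≡ 42·1 ≡ 42.
  x = λ² - 21 - 21 = 1764 - 42 ≡ 14; y = λ·(21 - 14) - 31 ≡ 19. → (14, 19)
4P = (14, 19).
Finally 4P + Q:
(14, 19) + (43, 9). λ = (9 - 19)/(43 - 14) ≡ 51/29 mod 61. 29⁻¹ ≡ 40 (mod 61), so λ ≡ 27.
  x = λ² - 14 - 43 = 729 - 57 ≡ 1; y = λ·(14 - 1) - 19 ≡ 27. → (1, 27)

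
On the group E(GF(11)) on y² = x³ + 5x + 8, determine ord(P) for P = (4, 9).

2P: tangent at (4, 9): λ = (3·4² + 5)/(2·9) ≡ 9/7. 7⁻¹ ≡ 8 (mod 11), so λ ≡ 9·8 ≡ 6.
  x = λ² - 4 - 4 = 36 - 8 ≡ 6; y = λ·(4 - 6) - 9 ≡ 1. → (6, 1)
3P: (6, 1) + (4, 9). λ = (9 - 1)/(4 - 6) ≡ 8/9 mod 11. 9⁻¹ ≡ 5 (mod 11) since 9·5 = 45 ≡ 1, so λ ≡ 7.
  x = λ² - 6 - 4 = 49 - 10 ≡ 6; y = λ·(6 - 6) - 1 ≡ 10. → (6, 10)
4P: (6, 10) + (4, 9). λ = (9 - 10)/(4 - 6) ≡ 10/9 mod 11. 9⁻¹ ≡ 5 (mod 11) since 9·5 = 45 ≡ 1, so λ ≡ 6.
  x = λ² - 6 - 4 = 36 - 10 ≡ 4; y = λ·(6 - 4) - 10 ≡ 2. → (4, 2)
5P: (4, 2) + (4, 9): same x and y₁ ≡ -y₂, so the sum is O.
5P = O, so the order is 5.

5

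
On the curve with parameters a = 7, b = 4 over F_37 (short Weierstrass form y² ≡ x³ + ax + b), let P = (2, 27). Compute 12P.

(14, 21)

Repeated addition: build up to 12P.
2P: tangent at (2, 27): λ = (3·2² + 7)/(2·27) ≡ 19/17. 17⁻¹ ≡ 24 (mod 37) since 17·24 = 408 ≡ 1, so λ ≡ 19·24 ≡ 12.
  x = λ² - 2 - 2 = 144 - 4 ≡ 29; y = λ·(2 - 29) - 27 ≡ 19. → (29, 19)
3P: (29, 19) + (2, 27). λ = (27 - 19)/(2 - 29) ≡ 8/10 mod 37. 10⁻¹ ≡ 26 (mod 37), so λ ≡ 23.
  x = λ² - 29 - 2 = 529 - 31 ≡ 17; y = λ·(29 - 17) - 19 ≡ 35. → (17, 35)
4P: (17, 35) + (2, 27). λ = (27 - 35)/(2 - 17) ≡ 29/22 mod 37. 22⁻¹ ≡ 32 (mod 37), so λ ≡ 3.
  x = λ² - 17 - 2 = 9 - 19 ≡ 27; y = λ·(17 - 27) - 35 ≡ 9. → (27, 9)
5P: (27, 9) + (2, 27). λ = (27 - 9)/(2 - 27) ≡ 18/12 mod 37. 12⁻¹ ≡ 34 (mod 37), so λ ≡ 20.
  x = λ² - 27 - 2 = 400 - 29 ≡ 1; y = λ·(27 - 1) - 9 ≡ 30. → (1, 30)
6P: (1, 30) + (2, 27). λ = (27 - 30)/(2 - 1) ≡ 34/1 mod 37. 1⁻¹ ≡ 1 (mod 37) since 1·1 = 1 ≡ 1, so λ ≡ 34.
  x = λ² - 1 - 2 = 1156 - 3 ≡ 6; y = λ·(1 - 6) - 30 ≡ 22. → (6, 22)
7P: (6, 22) + (2, 27). λ = (27 - 22)/(2 - 6) ≡ 5/33 mod 37. 33⁻¹ ≡ 9 (mod 37), so λ ≡ 8.
  x = λ² - 6 - 2 = 64 - 8 ≡ 19; y = λ·(6 - 19) - 22 ≡ 22. → (19, 22)
8P: (19, 22) + (2, 27). λ = (27 - 22)/(2 - 19) ≡ 5/20 mod 37. 20⁻¹ ≡ 13 (mod 37), so λ ≡ 28.
  x = λ² - 19 - 2 = 784 - 21 ≡ 23; y = λ·(19 - 23) - 22 ≡ 14. → (23, 14)
9P: (23, 14) + (2, 27). λ = (27 - 14)/(2 - 23) ≡ 13/16 mod 37. 16⁻¹ ≡ 7 (mod 37) since 16·7 = 112 ≡ 1, so λ ≡ 17.
  x = λ² - 23 - 2 = 289 - 25 ≡ 5; y = λ·(23 - 5) - 14 ≡ 33. → (5, 33)
10P: (5, 33) + (2, 27). λ = (27 - 33)/(2 - 5) ≡ 31/34 mod 37. 34⁻¹ ≡ 12 (mod 37) since 34·12 = 408 ≡ 1, so λ ≡ 2.
  x = λ² - 5 - 2 = 4 - 7 ≡ 34; y = λ·(5 - 34) - 33 ≡ 20. → (34, 20)
11P: (34, 20) + (2, 27). λ = (27 - 20)/(2 - 34) ≡ 7/5 mod 37. 5⁻¹ ≡ 15 (mod 37) since 5·15 = 75 ≡ 1, so λ ≡ 31.
  x = λ² - 34 - 2 = 961 - 36 ≡ 0; y = λ·(34 - 0) - 20 ≡ 35. → (0, 35)
12P: (0, 35) + (2, 27). λ = (27 - 35)/(2 - 0) ≡ 29/2 mod 37. 2⁻¹ ≡ 19 (mod 37) since 2·19 = 38 ≡ 1, so λ ≡ 33.
  x = λ² - 0 - 2 = 1089 - 2 ≡ 14; y = λ·(0 - 14) - 35 ≡ 21. → (14, 21)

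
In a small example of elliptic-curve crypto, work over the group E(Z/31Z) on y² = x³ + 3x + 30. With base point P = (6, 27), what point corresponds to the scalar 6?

Double-and-add on 6 = (110)₂. Start with P = (6, 27) for the leading 1-bit.
double: tangent at (6, 27): λ = (3·6² + 3)/(2·27) ≡ 18/23. 23⁻¹ ≡ 27 (mod 31), so λ ≡ 18·27 ≡ 21.
  x = λ² - 6 - 6 = 441 - 12 ≡ 26; y = λ·(6 - 26) - 27 ≡ 18. → (26, 18)
add P: (26, 18) + (6, 27). λ = (27 - 18)/(6 - 26) ≡ 9/11 mod 31. 11⁻¹ ≡ 17 (mod 31), so λ ≡ 29.
  x = λ² - 26 - 6 = 841 - 32 ≡ 3; y = λ·(26 - 3) - 18 ≡ 29. → (3, 29)
double: tangent at (3, 29): λ = (3·3² + 3)/(2·29) ≡ 30/27. 27⁻¹ ≡ 23 (mod 31), so λ ≡ 30·23 ≡ 8.
  x = λ² - 3 - 3 = 64 - 6 ≡ 27; y = λ·(3 - 27) - 29 ≡ 27. → (27, 27)

(27, 27)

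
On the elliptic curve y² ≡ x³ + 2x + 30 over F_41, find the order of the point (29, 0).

2

2P: (29, 0) + (29, 0): same x and y₁ ≡ -y₂, so the sum is ∞.
2P = ∞, so the order is 2.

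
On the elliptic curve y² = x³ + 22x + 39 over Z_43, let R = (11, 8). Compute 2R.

(19, 36)

tangent at (11, 8): λ = (3·11² + 22)/(2·8) ≡ 41/16. 16⁻¹ ≡ 35 (mod 43), so λ ≡ 41·35 ≡ 16.
  x = λ² - 11 - 11 = 256 - 22 ≡ 19; y = λ·(11 - 19) - 8 ≡ 36. → (19, 36)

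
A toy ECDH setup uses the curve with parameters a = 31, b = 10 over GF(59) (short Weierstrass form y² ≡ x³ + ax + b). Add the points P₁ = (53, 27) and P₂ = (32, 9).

(53, 27) + (32, 9). λ = (9 - 27)/(32 - 53) ≡ 41/38 mod 59. 38⁻¹ ≡ 14 (mod 59), so λ ≡ 43.
  x = λ² - 53 - 32 = 1849 - 85 ≡ 53; y = λ·(53 - 53) - 27 ≡ 32. → (53, 32)

(53, 32)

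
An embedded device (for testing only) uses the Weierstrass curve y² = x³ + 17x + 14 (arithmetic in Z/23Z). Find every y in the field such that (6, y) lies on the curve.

x³ + 17x + 14 = 332 ≡ 10 (mod 23).
10 is a non-residue mod 23; no y exists.

none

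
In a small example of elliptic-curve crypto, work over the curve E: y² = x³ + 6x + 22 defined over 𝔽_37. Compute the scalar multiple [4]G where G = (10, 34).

Double-and-add on 4 = (100)₂. Start with G = (10, 34) for the leading 1-bit.
double: tangent at (10, 34): λ = (3·10² + 6)/(2·34) ≡ 10/31. 31⁻¹ ≡ 6 (mod 37), so λ ≡ 10·6 ≡ 23.
  x = λ² - 10 - 10 = 529 - 20 ≡ 28; y = λ·(10 - 28) - 34 ≡ 33. → (28, 33)
double: tangent at (28, 33): λ = (3·28² + 6)/(2·33) ≡ 27/29. 29⁻¹ ≡ 23 (mod 37), so λ ≡ 27·23 ≡ 29.
  x = λ² - 28 - 28 = 841 - 56 ≡ 8; y = λ·(28 - 8) - 33 ≡ 29. → (8, 29)

(8, 29)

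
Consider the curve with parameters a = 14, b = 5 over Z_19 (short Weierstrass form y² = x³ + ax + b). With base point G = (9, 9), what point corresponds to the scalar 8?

Repeated addition: build up to 8G.
2G: tangent at (9, 9): λ = (3·9² + 14)/(2·9) ≡ 10/18. 18⁻¹ ≡ 18 (mod 19), so λ ≡ 10·18 ≡ 9.
  x = λ² - 9 - 9 = 81 - 18 ≡ 6; y = λ·(9 - 6) - 9 ≡ 18. → (6, 18)
3G: (6, 18) + (9, 9). λ = (9 - 18)/(9 - 6) ≡ 10/3 mod 19. 3⁻¹ ≡ 13 (mod 19), so λ ≡ 16.
  x = λ² - 6 - 9 = 256 - 15 ≡ 13; y = λ·(6 - 13) - 18 ≡ 3. → (13, 3)
4G: (13, 3) + (9, 9). λ = (9 - 3)/(9 - 13) ≡ 6/15 mod 19. 15⁻¹ ≡ 14 (mod 19), so λ ≡ 8.
  x = λ² - 13 - 9 = 64 - 22 ≡ 4; y = λ·(13 - 4) - 3 ≡ 12. → (4, 12)
5G: (4, 12) + (9, 9). λ = (9 - 12)/(9 - 4) ≡ 16/5 mod 19. 5⁻¹ ≡ 4 (mod 19), so λ ≡ 7.
  x = λ² - 4 - 9 = 49 - 13 ≡ 17; y = λ·(4 - 17) - 12 ≡ 11. → (17, 11)
6G: (17, 11) + (9, 9). λ = (9 - 11)/(9 - 17) ≡ 17/11 mod 19. 11⁻¹ ≡ 7 (mod 19), so λ ≡ 5.
  x = λ² - 17 - 9 = 25 - 26 ≡ 18; y = λ·(17 - 18) - 11 ≡ 3. → (18, 3)
7G: (18, 3) + (9, 9). λ = (9 - 3)/(9 - 18) ≡ 6/10 mod 19. 10⁻¹ ≡ 2 (mod 19), so λ ≡ 12.
  x = λ² - 18 - 9 = 144 - 27 ≡ 3; y = λ·(18 - 3) - 3 ≡ 6. → (3, 6)
8G: (3, 6) + (9, 9). λ = (9 - 6)/(9 - 3) ≡ 3/6 mod 19. 6⁻¹ ≡ 16 (mod 19), so λ ≡ 10.
  x = λ² - 3 - 9 = 100 - 12 ≡ 12; y = λ·(3 - 12) - 6 ≡ 18. → (12, 18)

(12, 18)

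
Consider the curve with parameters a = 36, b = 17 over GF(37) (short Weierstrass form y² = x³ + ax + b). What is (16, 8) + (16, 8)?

tangent at (16, 8): λ = (3·16² + 36)/(2·8) ≡ 27/16. 16⁻¹ ≡ 7 (mod 37), so λ ≡ 27·7 ≡ 4.
  x = λ² - 16 - 16 = 16 - 32 ≡ 21; y = λ·(16 - 21) - 8 ≡ 9. → (21, 9)

(21, 9)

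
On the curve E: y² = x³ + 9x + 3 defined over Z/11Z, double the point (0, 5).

tangent at (0, 5): λ = (3·0² + 9)/(2·5) ≡ 9/10. 10⁻¹ ≡ 10 (mod 11), so λ ≡ 9·10 ≡ 2.
  x = λ² - 0 - 0 = 4 - 0 ≡ 4; y = λ·(0 - 4) - 5 ≡ 9. → (4, 9)

(4, 9)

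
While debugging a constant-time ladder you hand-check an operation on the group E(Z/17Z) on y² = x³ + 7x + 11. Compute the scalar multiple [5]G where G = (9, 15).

Double-and-add on 5 = (101)₂. Start with G = (9, 15) for the leading 1-bit.
double: tangent at (9, 15): λ = (3·9² + 7)/(2·15) ≡ 12/13. 13⁻¹ ≡ 4 (mod 17) since 13·4 = 52 ≡ 1, so λ ≡ 12·4 ≡ 14.
  x = λ² - 9 - 9 = 196 - 18 ≡ 8; y = λ·(9 - 8) - 15 ≡ 16. → (8, 16)
double: tangent at (8, 16): λ = (3·8² + 7)/(2·16) ≡ 12/15. 15⁻¹ ≡ 8 (mod 17) since 15·8 = 120 ≡ 1, so λ ≡ 12·8 ≡ 11.
  x = λ² - 8 - 8 = 121 - 16 ≡ 3; y = λ·(8 - 3) - 16 ≡ 5. → (3, 5)
add G: (3, 5) + (9, 15). λ = (15 - 5)/(9 - 3) ≡ 10/6 mod 17. 6⁻¹ ≡ 3 (mod 17) since 6·3 = 18 ≡ 1, so λ ≡ 13.
  x = λ² - 3 - 9 = 169 - 12 ≡ 4; y = λ·(3 - 4) - 5 ≡ 16. → (4, 16)

(4, 16)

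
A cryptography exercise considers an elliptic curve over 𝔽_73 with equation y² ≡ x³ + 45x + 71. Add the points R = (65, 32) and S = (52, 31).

(65, 32) + (52, 31). λ = (31 - 32)/(52 - 65) ≡ 72/60 mod 73. 60⁻¹ ≡ 28 (mod 73) since 60·28 = 1680 ≡ 1, so λ ≡ 45.
  x = λ² - 65 - 52 = 2025 - 117 ≡ 10; y = λ·(65 - 10) - 32 ≡ 34. → (10, 34)

(10, 34)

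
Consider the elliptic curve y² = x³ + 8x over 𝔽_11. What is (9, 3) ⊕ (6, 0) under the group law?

(9, 3) + (6, 0). λ = (0 - 3)/(6 - 9) ≡ 8/8 mod 11. 8⁻¹ ≡ 7 (mod 11), so λ ≡ 1.
  x = λ² - 9 - 6 = 1 - 15 ≡ 8; y = λ·(9 - 8) - 3 ≡ 9. → (8, 9)

(8, 9)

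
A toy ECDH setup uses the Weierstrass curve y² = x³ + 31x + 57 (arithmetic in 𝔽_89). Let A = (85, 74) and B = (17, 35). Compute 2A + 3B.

(21, 88)

First 2A:
Repeated addition: build up to 2A.
2A: tangent at (85, 74): λ = (3·85² + 31)/(2·74) ≡ 79/59. 59⁻¹ ≡ 86 (mod 89), so λ ≡ 79·86 ≡ 30.
  x = λ² - 85 - 85 = 900 - 170 ≡ 18; y = λ·(85 - 18) - 74 ≡ 67. → (18, 67)
2A = (18, 67).
Next 3B:
Repeated addition: build up to 3B.
2B: tangent at (17, 35): λ = (3·17² + 31)/(2·35) ≡ 8/70. 70⁻¹ ≡ 14 (mod 89), so λ ≡ 8·14 ≡ 23.
  x = λ² - 17 - 17 = 529 - 34 ≡ 50; y = λ·(17 - 50) - 35 ≡ 7. → (50, 7)
3B: (50, 7) + (17, 35). λ = (35 - 7)/(17 - 50) ≡ 28/56 mod 89. 56⁻¹ ≡ 62 (mod 89) since 56·62 = 3472 ≡ 1, so λ ≡ 45.
  x = λ² - 50 - 17 = 2025 - 67 ≡ 0; y = λ·(50 - 0) - 7 ≡ 18. → (0, 18)
3B = (0, 18).
Finally 2A + 3B:
(18, 67) + (0, 18). λ = (18 - 67)/(0 - 18) ≡ 40/71 mod 89. 71⁻¹ ≡ 84 (mod 89) since 71·84 = 5964 ≡ 1, so λ ≡ 67.
  x = λ² - 18 - 0 = 4489 - 18 ≡ 21; y = λ·(18 - 21) - 67 ≡ 88. → (21, 88)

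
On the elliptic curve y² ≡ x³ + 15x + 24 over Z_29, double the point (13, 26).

tangent at (13, 26): λ = (3·13² + 15)/(2·26) ≡ 0/23. 23⁻¹ ≡ 24 (mod 29), so λ ≡ 0·24 ≡ 0.
  x = λ² - 13 - 13 = 0 - 26 ≡ 3; y = λ·(13 - 3) - 26 ≡ 3. → (3, 3)

(3, 3)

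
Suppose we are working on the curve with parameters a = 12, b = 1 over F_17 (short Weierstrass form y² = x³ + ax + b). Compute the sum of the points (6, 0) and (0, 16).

(6, 0) + (0, 16). λ = (16 - 0)/(0 - 6) ≡ 16/11 mod 17. 11⁻¹ ≡ 14 (mod 17) since 11·14 = 154 ≡ 1, so λ ≡ 3.
  x = λ² - 6 - 0 = 9 - 6 ≡ 3; y = λ·(6 - 3) - 0 ≡ 9. → (3, 9)

(3, 9)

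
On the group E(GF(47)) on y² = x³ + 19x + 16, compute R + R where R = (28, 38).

(25, 29)

tangent at (28, 38): λ = (3·28² + 19)/(2·38) ≡ 21/29. 29⁻¹ ≡ 13 (mod 47) since 29·13 = 377 ≡ 1, so λ ≡ 21·13 ≡ 38.
  x = λ² - 28 - 28 = 1444 - 56 ≡ 25; y = λ·(28 - 25) - 38 ≡ 29. → (25, 29)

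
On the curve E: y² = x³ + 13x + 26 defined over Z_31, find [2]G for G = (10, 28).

(19, 23)

tangent at (10, 28): λ = (3·10² + 13)/(2·28) ≡ 3/25. 25⁻¹ ≡ 5 (mod 31), so λ ≡ 3·5 ≡ 15.
  x = λ² - 10 - 10 = 225 - 20 ≡ 19; y = λ·(10 - 19) - 28 ≡ 23. → (19, 23)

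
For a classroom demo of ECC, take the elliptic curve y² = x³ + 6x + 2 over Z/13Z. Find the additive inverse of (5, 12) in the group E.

(5, 1)

-(5, 12) = (5, -12 mod 13) = (5, 1).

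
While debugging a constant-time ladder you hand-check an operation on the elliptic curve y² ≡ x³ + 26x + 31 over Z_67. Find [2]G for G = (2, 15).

(25, 5)

tangent at (2, 15): λ = (3·2² + 26)/(2·15) ≡ 38/30. 30⁻¹ ≡ 38 (mod 67) since 30·38 = 1140 ≡ 1, so λ ≡ 38·38 ≡ 37.
  x = λ² - 2 - 2 = 1369 - 4 ≡ 25; y = λ·(2 - 25) - 15 ≡ 5. → (25, 5)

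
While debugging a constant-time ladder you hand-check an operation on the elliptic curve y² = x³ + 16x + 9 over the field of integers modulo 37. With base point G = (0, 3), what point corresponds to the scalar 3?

Repeated addition: build up to 3G.
2G: tangent at (0, 3): λ = (3·0² + 16)/(2·3) ≡ 16/6. 6⁻¹ ≡ 31 (mod 37), so λ ≡ 16·31 ≡ 15.
  x = λ² - 0 - 0 = 225 - 0 ≡ 3; y = λ·(0 - 3) - 3 ≡ 26. → (3, 26)
3G: (3, 26) + (0, 3). λ = (3 - 26)/(0 - 3) ≡ 14/34 mod 37. 34⁻¹ ≡ 12 (mod 37), so λ ≡ 20.
  x = λ² - 3 - 0 = 400 - 3 ≡ 27; y = λ·(3 - 27) - 26 ≡ 12. → (27, 12)

(27, 12)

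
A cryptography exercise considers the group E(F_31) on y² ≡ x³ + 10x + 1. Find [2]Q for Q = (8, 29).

(0, 1)

tangent at (8, 29): λ = (3·8² + 10)/(2·29) ≡ 16/27. 27⁻¹ ≡ 23 (mod 31), so λ ≡ 16·23 ≡ 27.
  x = λ² - 8 - 8 = 729 - 16 ≡ 0; y = λ·(8 - 0) - 29 ≡ 1. → (0, 1)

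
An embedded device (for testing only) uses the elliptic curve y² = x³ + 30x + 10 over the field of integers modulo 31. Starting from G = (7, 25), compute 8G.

(7, 6)

Repeated addition: build up to 8G.
2G: tangent at (7, 25): λ = (3·7² + 30)/(2·25) ≡ 22/19. 19⁻¹ ≡ 18 (mod 31), so λ ≡ 22·18 ≡ 24.
  x = λ² - 7 - 7 = 576 - 14 ≡ 4; y = λ·(7 - 4) - 25 ≡ 16. → (4, 16)
3G: (4, 16) + (7, 25). λ = (25 - 16)/(7 - 4) ≡ 9/3 mod 31. 3⁻¹ ≡ 21 (mod 31), so λ ≡ 3.
  x = λ² - 4 - 7 = 9 - 11 ≡ 29; y = λ·(4 - 29) - 16 ≡ 2. → (29, 2)
4G: (29, 2) + (7, 25). λ = (25 - 2)/(7 - 29) ≡ 23/9 mod 31. 9⁻¹ ≡ 7 (mod 31), so λ ≡ 6.
  x = λ² - 29 - 7 = 36 - 36 ≡ 0; y = λ·(29 - 0) - 2 ≡ 17. → (0, 17)
5G: (0, 17) + (7, 25). λ = (25 - 17)/(7 - 0) ≡ 8/7 mod 31. 7⁻¹ ≡ 9 (mod 31), so λ ≡ 10.
  x = λ² - 0 - 7 = 100 - 7 ≡ 0; y = λ·(0 - 0) - 17 ≡ 14. → (0, 14)
6G: (0, 14) + (7, 25). λ = (25 - 14)/(7 - 0) ≡ 11/7 mod 31. 7⁻¹ ≡ 9 (mod 31), so λ ≡ 6.
  x = λ² - 0 - 7 = 36 - 7 ≡ 29; y = λ·(0 - 29) - 14 ≡ 29. → (29, 29)
7G: (29, 29) + (7, 25). λ = (25 - 29)/(7 - 29) ≡ 27/9 mod 31. 9⁻¹ ≡ 7 (mod 31) since 9·7 = 63 ≡ 1, so λ ≡ 3.
  x = λ² - 29 - 7 = 9 - 36 ≡ 4; y = λ·(29 - 4) - 29 ≡ 15. → (4, 15)
8G: (4, 15) + (7, 25). λ = (25 - 15)/(7 - 4) ≡ 10/3 mod 31. 3⁻¹ ≡ 21 (mod 31), so λ ≡ 24.
  x = λ² - 4 - 7 = 576 - 11 ≡ 7; y = λ·(4 - 7) - 15 ≡ 6. → (7, 6)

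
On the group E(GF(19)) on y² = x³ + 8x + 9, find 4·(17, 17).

Write Q = (17, 17).
Double-and-add on 4 = (100)₂. Start with Q = (17, 17) for the leading 1-bit.
double: tangent at (17, 17): λ = (3·17² + 8)/(2·17) ≡ 1/15. 15⁻¹ ≡ 14 (mod 19) since 15·14 = 210 ≡ 1, so λ ≡ 1·14 ≡ 14.
  x = λ² - 17 - 17 = 196 - 34 ≡ 10; y = λ·(17 - 10) - 17 ≡ 5. → (10, 5)
double: tangent at (10, 5): λ = (3·10² + 8)/(2·5) ≡ 4/10. 10⁻¹ ≡ 2 (mod 19), so λ ≡ 4·2 ≡ 8.
  x = λ² - 10 - 10 = 64 - 20 ≡ 6; y = λ·(10 - 6) - 5 ≡ 8. → (6, 8)

(6, 8)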